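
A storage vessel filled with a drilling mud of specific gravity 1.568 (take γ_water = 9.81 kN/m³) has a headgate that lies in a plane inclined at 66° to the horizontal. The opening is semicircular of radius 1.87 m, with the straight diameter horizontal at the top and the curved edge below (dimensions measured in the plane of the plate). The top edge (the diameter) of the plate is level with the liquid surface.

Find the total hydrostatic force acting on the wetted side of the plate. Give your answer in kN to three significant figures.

F ≈ 61.3 kN

γ = 1.568 × 9.81 = 15.38208 kN/m³.
Let θ = 66° be the plate's angle to the horizontal; measure y along the incline from where the plane meets the free surface. Vertical depth h = y·sinθ with sinθ = 0.913545.
The centroid of a semicircle lies 4r/(3π) = 0.793653 m from the diameter, here below the top edge, so y_c = 0.793653 m and h_c = 0.793653 × 0.913545 = 0.725038 m.
A = πr²/2 = π × 1.87²/2 = 5.49292 m².
Resultant F = γ·h_c·A = 15.38208 × 0.725038 × 5.49292 = 61.2603 kN.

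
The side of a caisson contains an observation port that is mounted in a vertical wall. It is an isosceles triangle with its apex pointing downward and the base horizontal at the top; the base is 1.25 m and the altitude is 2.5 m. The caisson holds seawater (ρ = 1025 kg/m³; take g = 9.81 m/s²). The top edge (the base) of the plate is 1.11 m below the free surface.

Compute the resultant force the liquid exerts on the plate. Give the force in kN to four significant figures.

F ≈ 30.53 kN

γ = ρg = 1025 × 9.81 / 1000 = 10.05525 kN/m³.
With the apex down, the centroid sits h/3 = 2.5/3 = 0.833333 m below the base (the top edge), so the centroid depth is h_c = 1.11 + 0.833333 = 1.94333 m.
A = ½ × 1.25 × 2.5 = 1.5625 m².
Resultant F = γ·h_c·A = 10.05525 × 1.94333 × 1.5625 = 30.5323 kN.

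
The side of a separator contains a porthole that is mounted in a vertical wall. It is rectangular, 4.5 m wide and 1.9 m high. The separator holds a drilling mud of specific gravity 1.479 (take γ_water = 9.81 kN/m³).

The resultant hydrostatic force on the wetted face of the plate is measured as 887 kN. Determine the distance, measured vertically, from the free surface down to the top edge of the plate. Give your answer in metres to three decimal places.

d_top ≈ 6.200 m

γ = 1.479 × 9.81 = 14.50899 kN/m³.
A = 4.5 × 1.9 = 8.55 m².
From F = γ·h_c·A, the centroid depth is h_c = 887/(14.50899 × 8.55) = 7.15024 m.
The centroid lies 1.9/2 = 0.95 m below the top edge, so the top edge sits at h_top = 7.15024 − 0.95 = 6.20024 m below the surface.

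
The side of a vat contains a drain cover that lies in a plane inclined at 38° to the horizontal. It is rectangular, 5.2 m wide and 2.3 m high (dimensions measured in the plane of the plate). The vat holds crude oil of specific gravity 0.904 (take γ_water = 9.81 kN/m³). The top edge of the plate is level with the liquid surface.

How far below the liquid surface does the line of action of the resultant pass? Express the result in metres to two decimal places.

h_p = 0.94 m

γ = 0.904 × 9.81 = 8.86824 kN/m³.
Let θ = 38° be the plate's angle to the horizontal; measure y along the incline from where the plane meets the free surface. Vertical depth h = y·sinθ with sinθ = 0.615661.
The centroid lies 2.3/2 = 1.15 m below the top edge, so y_c = 1.15 m and h_c = 1.15 × 0.615661 = 0.70801 m.
A = 5.2 × 2.3 = 11.96 m².
Resultant F = γ·h_c·A = 8.86824 × 0.70801 × 11.96 = 75.0945 kN.
I_c = b·h³/12 = 5.2 × 2.3³/12 = 5.27237 m⁴.
Centre of pressure: y_p = y_c + I_c/(y_c·A) = 1.15 + 5.27237/(1.15 × 11.96) = 1.15 + 0.383334 = 1.53333 m along the plane.
Vertically, h_p = y_p·sinθ = 1.53333 × 0.615661 = 0.944011 m.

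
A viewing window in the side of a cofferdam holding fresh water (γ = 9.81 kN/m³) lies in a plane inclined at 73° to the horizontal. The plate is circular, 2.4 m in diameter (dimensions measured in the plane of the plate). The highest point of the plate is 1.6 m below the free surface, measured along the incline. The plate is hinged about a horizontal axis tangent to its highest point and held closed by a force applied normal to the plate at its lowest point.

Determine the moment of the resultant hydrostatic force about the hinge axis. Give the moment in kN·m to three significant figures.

M ≈ 158 kN·m

γ = 9.81 kN/m³.
Let θ = 73° be the plate's angle to the horizontal; measure y along the incline from where the plane meets the free surface. Vertical depth h = y·sinθ with sinθ = 0.956305.
The centroid is at the centre, 1.2 m below the top of the plate, so y_c = 1.6 + 1.2 = 2.8 m and h_c = 2.8 × 0.956305 = 2.67765 m.
A = π(1.2)² = 4.52389 m².
Resultant F = γ·h_c·A = 9.81 × 2.67765 × 4.52389 = 118.832 kN.
I_c = πr⁴/4 = π × 1.2⁴/4 = 1.6286 m⁴.
Centre of pressure: y_p = y_c + I_c/(y_c·A) = 2.8 + 1.6286/(2.8 × 4.52389) = 2.8 + 0.128571 = 2.92857 m along the plane.
The resultant acts 1.2 + 0.128571 = 1.32857 m (along the plate) below the hinge at the top edge, so the moment about the hinge is M = F × 1.32857 = 118.832 × 1.32857 = 157.877 kN·m.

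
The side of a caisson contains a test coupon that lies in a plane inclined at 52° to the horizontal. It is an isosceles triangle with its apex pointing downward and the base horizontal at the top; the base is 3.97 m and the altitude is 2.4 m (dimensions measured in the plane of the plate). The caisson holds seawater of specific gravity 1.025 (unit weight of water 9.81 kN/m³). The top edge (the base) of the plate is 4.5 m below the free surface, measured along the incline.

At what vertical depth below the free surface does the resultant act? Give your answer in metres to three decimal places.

h_p = 4.224 m

γ = 1.025 × 9.81 = 10.05525 kN/m³.
Let θ = 52° be the plate's angle to the horizontal; measure y along the incline from where the plane meets the free surface. Vertical depth h = y·sinθ with sinθ = 0.788011.
With the apex down, the centroid sits h/3 = 2.4/3 = 0.8 m below the base (the top edge), so y_c = 4.5 + 0.8 = 5.3 m and h_c = 5.3 × 0.788011 = 4.17646 m.
A = ½ × 3.97 × 2.4 = 4.764 m².
Resultant F = γ·h_c·A = 10.05525 × 4.17646 × 4.764 = 200.066 kN.
I_c = b·h³/36 = 3.97 × 2.4³/36 = 1.52448 m⁴.
Centre of pressure: y_p = y_c + I_c/(y_c·A) = 5.3 + 1.52448/(5.3 × 4.764) = 5.3 + 0.0603774 = 5.36038 m along the plane.
Vertically, h_p = y_p·sinθ = 5.36038 × 0.788011 = 4.22404 m.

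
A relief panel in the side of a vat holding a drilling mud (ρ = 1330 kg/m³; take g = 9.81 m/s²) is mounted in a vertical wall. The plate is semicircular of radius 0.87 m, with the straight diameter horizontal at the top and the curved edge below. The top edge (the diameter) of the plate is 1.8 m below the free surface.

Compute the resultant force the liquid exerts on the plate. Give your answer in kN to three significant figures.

F ≈ 33.7 kN

γ = ρg = 1330 × 9.81 / 1000 = 13.0473 kN/m³.
The centroid of a semicircle lies 4r/(3π) = 0.369239 m from the diameter, here below the top edge, so the centroid depth is h_c = 1.8 + 0.369239 = 2.16924 m.
A = πr²/2 = π × 0.87²/2 = 1.18894 m².
Resultant F = γ·h_c·A = 13.0473 × 2.16924 × 1.18894 = 33.6502 kN.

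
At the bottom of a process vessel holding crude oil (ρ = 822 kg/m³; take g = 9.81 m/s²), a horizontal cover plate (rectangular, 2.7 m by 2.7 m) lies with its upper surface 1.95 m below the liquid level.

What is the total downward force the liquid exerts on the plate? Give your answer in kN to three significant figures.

F ≈ 115 kN

γ = ρg = 822 × 9.81 / 1000 = 8.06382 kN/m³.
The plate is horizontal, so pressure is uniform at p = γ·h = 8.06382 × 1.95 = 15.7244 kN/m².
A = 2.7 × 2.7 = 7.29 m².
F = p·A = 15.7244 × 7.29 = 114.631 kN.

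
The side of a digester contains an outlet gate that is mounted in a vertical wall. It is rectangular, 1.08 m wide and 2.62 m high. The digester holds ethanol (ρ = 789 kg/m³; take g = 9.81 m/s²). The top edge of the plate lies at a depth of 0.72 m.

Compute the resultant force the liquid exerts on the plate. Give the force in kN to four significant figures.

F ≈ 44.46 kN

γ = ρg = 789 × 9.81 / 1000 = 7.74009 kN/m³.
The centroid lies 2.62/2 = 1.31 m below the top edge, so the centroid depth is h_c = 0.72 + 1.31 = 2.03 m.
A = 1.08 × 2.62 = 2.8296 m².
Resultant F = γ·h_c·A = 7.74009 × 2.03 × 2.8296 = 44.4598 kN.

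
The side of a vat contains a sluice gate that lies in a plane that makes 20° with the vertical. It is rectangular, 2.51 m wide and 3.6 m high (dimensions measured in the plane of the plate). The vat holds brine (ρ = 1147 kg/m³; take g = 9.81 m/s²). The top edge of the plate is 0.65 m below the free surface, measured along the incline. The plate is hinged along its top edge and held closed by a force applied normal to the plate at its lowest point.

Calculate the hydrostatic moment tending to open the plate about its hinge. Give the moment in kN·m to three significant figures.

M ≈ 525 kN·m

γ = ρg = 1147 × 9.81 / 1000 = 11.25207 kN/m³.
The plate makes 20° with the vertical, i.e. θ = 90° − 20° = 70° to the horizontal. Measuring y along the incline from the free-surface line, vertical depth h = y·sinθ with sinθ = 0.939693.
The centroid lies 3.6/2 = 1.8 m below the top edge, so y_c = 0.65 + 1.8 = 2.45 m and h_c = 2.45 × 0.939693 = 2.30225 m.
A = 2.51 × 3.6 = 9.036 m².
Resultant F = γ·h_c·A = 11.25207 × 2.30225 × 9.036 = 234.078 kN.
I_c = b·h³/12 = 2.51 × 3.6³/12 = 9.75888 m⁴.
Centre of pressure: y_p = y_c + I_c/(y_c·A) = 2.45 + 9.75888/(2.45 × 9.036) = 2.45 + 0.440816 = 2.89082 m along the plane.
The resultant acts 1.8 + 0.440816 = 2.24082 m (along the plate) below the hinge at the top edge, so the moment about the hinge is M = F × 2.24082 = 234.078 × 2.24082 = 524.527 kN·m.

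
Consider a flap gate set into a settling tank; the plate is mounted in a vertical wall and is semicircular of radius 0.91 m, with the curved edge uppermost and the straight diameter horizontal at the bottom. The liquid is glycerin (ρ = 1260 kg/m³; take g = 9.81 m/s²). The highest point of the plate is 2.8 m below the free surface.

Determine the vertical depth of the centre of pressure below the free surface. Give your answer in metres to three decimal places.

h_p = 3.341 m

γ = ρg = 1260 × 9.81 / 1000 = 12.3606 kN/m³.
The centroid lies 4r/(3π) = 0.386216 m above the diameter, so r − 4r/(3π) = 0.91 − 0.386216 = 0.523784 m below the topmost point, so the centroid depth is h_c = 2.8 + 0.523784 = 3.32378 m.
A = πr²/2 = π × 0.91²/2 = 1.30078 m².
Resultant F = γ·h_c·A = 12.3606 × 3.32378 × 1.30078 = 53.4411 kN.
I_c = (π/8 − 8/(9π))·r⁴ = 0.109757 × 0.91⁴ = 0.0752658 m⁴.
Centre of pressure: y_p = y_c + I_c/(y_c·A) = 3.32378 + 0.0752658/(3.32378 × 1.30078) = 3.32378 + 0.0174085 = 3.34119 m along the plane.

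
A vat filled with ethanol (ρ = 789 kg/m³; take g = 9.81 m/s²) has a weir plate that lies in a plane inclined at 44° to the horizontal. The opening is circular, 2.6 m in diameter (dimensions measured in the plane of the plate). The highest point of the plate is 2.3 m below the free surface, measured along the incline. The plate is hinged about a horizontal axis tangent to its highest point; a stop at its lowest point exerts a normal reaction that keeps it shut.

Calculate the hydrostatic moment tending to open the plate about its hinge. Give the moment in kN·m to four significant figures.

M ≈ 145.7 kN·m

γ = ρg = 789 × 9.81 / 1000 = 7.74009 kN/m³.
Let θ = 44° be the plate's angle to the horizontal; measure y along the incline from where the plane meets the free surface. Vertical depth h = y·sinθ with sinθ = 0.694658.
The centroid is at the centre, 1.3 m below the top of the plate, so y_c = 2.3 + 1.3 = 3.6 m and h_c = 3.6 × 0.694658 = 2.50077 m.
A = π(1.3)² = 5.30929 m².
Resultant F = γ·h_c·A = 7.74009 × 2.50077 × 5.30929 = 102.768 kN.
I_c = πr⁴/4 = π × 1.3⁴/4 = 2.24318 m⁴.
Centre of pressure: y_p = y_c + I_c/(y_c·A) = 3.6 + 2.24318/(3.6 × 5.30929) = 3.6 + 0.117361 = 3.71736 m along the plane.
The resultant acts 1.3 + 0.117361 = 1.41736 m (along the plate) below the hinge at the top edge, so the moment about the hinge is M = F × 1.41736 = 102.768 × 1.41736 = 145.659 kN·m.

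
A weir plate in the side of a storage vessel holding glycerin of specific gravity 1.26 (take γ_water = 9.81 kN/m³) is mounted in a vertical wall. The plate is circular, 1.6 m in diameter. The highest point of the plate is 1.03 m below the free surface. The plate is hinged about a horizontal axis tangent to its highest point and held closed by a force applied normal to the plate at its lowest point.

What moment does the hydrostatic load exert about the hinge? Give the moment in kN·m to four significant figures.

γ = 1.26 × 9.81 = 12.3606 kN/m³.
The centroid is at the centre, 0.8 m below the top of the plate, so the centroid depth is h_c = 1.03 + 0.8 = 1.83 m.
A = π(0.8)² = 2.01062 m².
Resultant F = γ·h_c·A = 12.3606 × 1.83 × 2.01062 = 45.48 kN.
I_c = πr⁴/4 = π × 0.8⁴/4 = 0.321699 m⁴.
Centre of pressure: y_p = y_c + I_c/(y_c·A) = 1.83 + 0.321699/(1.83 × 2.01062) = 1.83 + 0.0874316 = 1.91743 m along the plane.
The resultant acts 0.8 + 0.0874316 = 0.887432 m (along the plate) below the hinge at the top edge, so the moment about the hinge is M = F × 0.887432 = 45.48 × 0.887432 = 40.3604 kN·m.

M ≈ 40.36 kN·m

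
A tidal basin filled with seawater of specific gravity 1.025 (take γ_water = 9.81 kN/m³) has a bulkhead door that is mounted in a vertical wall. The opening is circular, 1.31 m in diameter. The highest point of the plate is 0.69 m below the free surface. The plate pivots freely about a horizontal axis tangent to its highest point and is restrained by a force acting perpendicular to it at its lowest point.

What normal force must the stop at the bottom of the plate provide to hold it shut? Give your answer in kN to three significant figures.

γ = 1.025 × 9.81 = 10.05525 kN/m³.
The centroid is at the centre, 0.655 m below the top of the plate, so the centroid depth is h_c = 0.69 + 0.655 = 1.345 m.
A = π(0.655)² = 1.34782 m².
Resultant F = γ·h_c·A = 10.05525 × 1.345 × 1.34782 = 18.2283 kN.
I_c = πr⁴/4 = π × 0.655⁴/4 = 0.144562 m⁴.
Centre of pressure: y_p = y_c + I_c/(y_c·A) = 1.345 + 0.144562/(1.345 × 1.34782) = 1.345 + 0.0797444 = 1.42474 m along the plane.
The resultant acts 0.655 + 0.0797444 = 0.734744 m (along the plate) below the hinge at the top edge, so the moment about the hinge is M = F × 0.734744 = 18.2283 × 0.734744 = 13.3931 kN·m.
A normal force at the bottom, 1.31 m from the hinge, must supply this moment: P = 13.3931/1.31 = 10.2237 kN.

P ≈ 10.2 kN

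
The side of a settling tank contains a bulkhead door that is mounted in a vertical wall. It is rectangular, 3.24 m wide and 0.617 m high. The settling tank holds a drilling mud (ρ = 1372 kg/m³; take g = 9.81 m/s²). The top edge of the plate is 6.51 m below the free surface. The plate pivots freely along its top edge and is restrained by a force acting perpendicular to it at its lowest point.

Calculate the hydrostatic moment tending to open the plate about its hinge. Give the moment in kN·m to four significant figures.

γ = ρg = 1372 × 9.81 / 1000 = 13.45932 kN/m³.
The centroid lies 0.617/2 = 0.3085 m below the top edge, so the centroid depth is h_c = 6.51 + 0.3085 = 6.8185 m.
A = 3.24 × 0.617 = 1.99908 m².
Resultant F = γ·h_c·A = 13.45932 × 6.8185 × 1.99908 = 183.46 kN.
I_c = b·h³/12 = 3.24 × 0.617³/12 = 0.063419 m⁴.
Centre of pressure: y_p = y_c + I_c/(y_c·A) = 6.8185 + 0.063419/(6.8185 × 1.99908) = 6.8185 + 0.00465265 = 6.82315 m along the plane.
The resultant acts 0.3085 + 0.00465265 = 0.313153 m (along the plate) below the hinge at the top edge, so the moment about the hinge is M = F × 0.313153 = 183.46 × 0.313153 = 57.451 kN·m.

M ≈ 57.45 kN·m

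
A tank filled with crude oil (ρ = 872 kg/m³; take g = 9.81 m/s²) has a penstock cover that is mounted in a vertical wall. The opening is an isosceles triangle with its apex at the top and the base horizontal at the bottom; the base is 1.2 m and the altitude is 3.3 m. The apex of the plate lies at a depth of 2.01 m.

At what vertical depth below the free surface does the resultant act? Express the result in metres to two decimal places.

γ = ρg = 872 × 9.81 / 1000 = 8.55432 kN/m³.
With the apex up, the centroid sits 2h/3 = 2 × 3.3/3 = 2.2 m below the apex, so the centroid depth is h_c = 2.01 + 2.2 = 4.21 m.
A = ½ × 1.2 × 3.3 = 1.98 m².
Resultant F = γ·h_c·A = 8.55432 × 4.21 × 1.98 = 71.3071 kN.
I_c = b·h³/36 = 1.2 × 3.3³/36 = 1.1979 m⁴.
Centre of pressure: y_p = y_c + I_c/(y_c·A) = 4.21 + 1.1979/(4.21 × 1.98) = 4.21 + 0.143705 = 4.3537 m along the plane.

h_p = 4.35 m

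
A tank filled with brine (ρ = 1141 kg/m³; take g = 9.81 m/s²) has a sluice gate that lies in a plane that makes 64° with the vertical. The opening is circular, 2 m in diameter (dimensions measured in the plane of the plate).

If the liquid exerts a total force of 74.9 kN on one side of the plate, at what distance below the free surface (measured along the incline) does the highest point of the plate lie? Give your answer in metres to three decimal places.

γ = ρg = 1141 × 9.81 / 1000 = 11.19321 kN/m³.
A = π(1)² = 3.14159 m².
From F = γ·h_c·A, the centroid depth is h_c = 74.9/(11.19321 × 3.14159) = 2.12999 m.
The plate makes 64° with the vertical, i.e. θ = 90° − 64° = 26° to the horizontal. Measuring y along the incline from the free-surface line, vertical depth h = y·sinθ with sinθ = 0.438371.
Along the incline, y_c = h_c/sinθ = 2.12999/0.438371 = 4.85888 m.
The centroid is at the centre, 1 m below the top of the plate, so the highest point sits at y_top = 4.85888 − 1 = 3.85888 m along the incline.

y_top ≈ 3.859 m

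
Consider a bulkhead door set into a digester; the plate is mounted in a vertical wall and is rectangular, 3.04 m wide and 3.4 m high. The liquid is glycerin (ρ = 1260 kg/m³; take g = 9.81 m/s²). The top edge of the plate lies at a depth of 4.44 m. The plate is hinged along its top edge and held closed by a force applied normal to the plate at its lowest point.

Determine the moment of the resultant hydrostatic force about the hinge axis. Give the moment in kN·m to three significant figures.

γ = ρg = 1260 × 9.81 / 1000 = 12.3606 kN/m³.
The centroid lies 3.4/2 = 1.7 m below the top edge, so the centroid depth is h_c = 4.44 + 1.7 = 6.14 m.
A = 3.04 × 3.4 = 10.336 m².
Resultant F = γ·h_c·A = 12.3606 × 6.14 × 10.336 = 784.441 kN.
I_c = b·h³/12 = 3.04 × 3.4³/12 = 9.95701 m⁴.
Centre of pressure: y_p = y_c + I_c/(y_c·A) = 6.14 + 9.95701/(6.14 × 10.336) = 6.14 + 0.156895 = 6.29689 m along the plane.
The resultant acts 1.7 + 0.156895 = 1.85689 m (along the plate) below the hinge at the top edge, so the moment about the hinge is M = F × 1.85689 = 784.441 × 1.85689 = 1456.62 kN·m.

M ≈ 1460 kN·m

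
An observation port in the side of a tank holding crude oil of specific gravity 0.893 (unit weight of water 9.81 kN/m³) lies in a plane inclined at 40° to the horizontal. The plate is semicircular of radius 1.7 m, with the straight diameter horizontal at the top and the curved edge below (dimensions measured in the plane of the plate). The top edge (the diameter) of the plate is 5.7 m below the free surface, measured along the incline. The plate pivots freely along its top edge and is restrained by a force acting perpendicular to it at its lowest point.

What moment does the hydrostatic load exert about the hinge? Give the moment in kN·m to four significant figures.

γ = 0.893 × 9.81 = 8.76033 kN/m³.
Let θ = 40° be the plate's angle to the horizontal; measure y along the incline from where the plane meets the free surface. Vertical depth h = y·sinθ with sinθ = 0.642788.
The centroid of a semicircle lies 4r/(3π) = 0.721502 m from the diameter, here below the top edge, so y_c = 5.7 + 0.721502 = 6.4215 m and h_c = 6.4215 × 0.642788 = 4.12766 m.
A = πr²/2 = π × 1.7²/2 = 4.5396 m².
Resultant F = γ·h_c·A = 8.76033 × 4.12766 × 4.5396 = 164.15 kN.
I_c = (π/8 − 8/(9π))·r⁴ = 0.109757 × 1.7⁴ = 0.916701 m⁴.
Centre of pressure: y_p = y_c + I_c/(y_c·A) = 6.4215 + 0.916701/(6.4215 × 4.5396) = 6.4215 + 0.0314466 = 6.45295 m along the plane.
The resultant acts 0.721502 + 0.0314466 = 0.752949 m (along the plate) below the hinge at the top edge, so the moment about the hinge is M = F × 0.752949 = 164.15 × 0.752949 = 123.597 kN·m.

M ≈ 123.6 kN·m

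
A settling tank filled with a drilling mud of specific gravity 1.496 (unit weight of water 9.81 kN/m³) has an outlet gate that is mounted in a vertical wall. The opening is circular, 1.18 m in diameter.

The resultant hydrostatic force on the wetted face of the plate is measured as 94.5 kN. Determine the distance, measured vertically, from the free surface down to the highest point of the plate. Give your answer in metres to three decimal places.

γ = 1.496 × 9.81 = 14.67576 kN/m³.
A = π(0.59)² = 1.09359 m².
From F = γ·h_c·A, the centroid depth is h_c = 94.5/(14.67576 × 1.09359) = 5.88812 m.
The centroid is at the centre, 0.59 m below the top of the plate, so the highest point sits at h_top = 5.88812 − 0.59 = 5.29812 m below the surface.

d_top ≈ 5.298 m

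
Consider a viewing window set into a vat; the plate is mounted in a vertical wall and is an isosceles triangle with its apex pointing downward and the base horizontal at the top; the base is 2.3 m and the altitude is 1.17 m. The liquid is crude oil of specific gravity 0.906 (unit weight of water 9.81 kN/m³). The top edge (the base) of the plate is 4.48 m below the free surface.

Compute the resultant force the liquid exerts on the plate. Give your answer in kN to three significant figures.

F ≈ 58.2 kN

γ = 0.906 × 9.81 = 8.88786 kN/m³.
With the apex down, the centroid sits h/3 = 1.17/3 = 0.39 m below the base (the top edge), so the centroid depth is h_c = 4.48 + 0.39 = 4.87 m.
A = ½ × 2.3 × 1.17 = 1.3455 m².
Resultant F = γ·h_c·A = 8.88786 × 4.87 × 1.3455 = 58.2385 kN.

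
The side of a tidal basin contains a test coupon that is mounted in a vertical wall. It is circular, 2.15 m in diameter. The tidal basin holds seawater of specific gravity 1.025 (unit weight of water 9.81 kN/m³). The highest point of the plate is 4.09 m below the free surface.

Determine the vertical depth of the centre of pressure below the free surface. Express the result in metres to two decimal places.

γ = 1.025 × 9.81 = 10.05525 kN/m³.
The centroid is at the centre, 1.075 m below the top of the plate, so the centroid depth is h_c = 4.09 + 1.075 = 5.165 m.
A = π(1.075)² = 3.6305 m².
Resultant F = γ·h_c·A = 10.05525 × 5.165 × 3.6305 = 188.551 kN.
I_c = πr⁴/4 = π × 1.075⁴/4 = 1.04888 m⁴.
Centre of pressure: y_p = y_c + I_c/(y_c·A) = 5.165 + 1.04888/(5.165 × 3.6305) = 5.165 + 0.0559357 = 5.22094 m along the plane.

h_p = 5.22 m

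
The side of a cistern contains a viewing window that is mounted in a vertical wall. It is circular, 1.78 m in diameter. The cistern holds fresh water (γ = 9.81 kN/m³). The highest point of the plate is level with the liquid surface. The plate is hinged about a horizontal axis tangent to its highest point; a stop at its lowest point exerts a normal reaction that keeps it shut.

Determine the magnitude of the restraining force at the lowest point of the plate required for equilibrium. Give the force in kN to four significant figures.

γ = 9.81 kN/m³.
The centroid is at the centre, 0.89 m below the top of the plate, so the centroid depth is h_c = 0.89 m.
A = π(0.89)² = 2.48846 m².
Resultant F = γ·h_c·A = 9.81 × 0.89 × 2.48846 = 21.7265 kN.
I_c = πr⁴/4 = π × 0.89⁴/4 = 0.492776 m⁴.
Centre of pressure: y_p = y_c + I_c/(y_c·A) = 0.89 + 0.492776/(0.89 × 2.48846) = 0.89 + 0.222499 = 1.1125 m along the plane.
The resultant acts 0.89 + 0.222499 = 1.1125 m (along the plate) below the hinge at the top edge, so the moment about the hinge is M = F × 1.1125 = 21.7265 × 1.1125 = 24.1707 kN·m.
A normal force at the bottom, 1.78 m from the hinge, must supply this moment: P = 24.1707/1.78 = 13.579 kN.

P ≈ 13.58 kN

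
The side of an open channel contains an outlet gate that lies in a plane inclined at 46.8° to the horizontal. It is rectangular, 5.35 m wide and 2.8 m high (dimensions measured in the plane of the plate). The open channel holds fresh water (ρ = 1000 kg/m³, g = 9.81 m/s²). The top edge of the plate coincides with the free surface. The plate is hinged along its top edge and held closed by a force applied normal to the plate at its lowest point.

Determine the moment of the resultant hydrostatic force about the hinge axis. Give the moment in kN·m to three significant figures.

M ≈ 280 kN·m

γ = ρg = 1000 × 9.81 = 9810 N/m³ = 9.81 kN/m³.
Let θ = 46.8° be the plate's angle to the horizontal; measure y along the incline from where the plane meets the free surface. Vertical depth h = y·sinθ with sinθ = 0.728969.
The centroid lies 2.8/2 = 1.4 m below the top edge, so y_c = 1.4 m and h_c = 1.4 × 0.728969 = 1.02056 m.
A = 5.35 × 2.8 = 14.98 m².
Resultant F = γ·h_c·A = 9.81 × 1.02056 × 14.98 = 149.975 kN.
I_c = b·h³/12 = 5.35 × 2.8³/12 = 9.78693 m⁴.
Centre of pressure: y_p = y_c + I_c/(y_c·A) = 1.4 + 9.78693/(1.4 × 14.98) = 1.4 + 0.466667 = 1.86667 m along the plane.
The resultant acts 1.4 + 0.466667 = 1.86667 m (along the plate) below the hinge at the top edge, so the moment about the hinge is M = F × 1.86667 = 149.975 × 1.86667 = 279.954 kN·m.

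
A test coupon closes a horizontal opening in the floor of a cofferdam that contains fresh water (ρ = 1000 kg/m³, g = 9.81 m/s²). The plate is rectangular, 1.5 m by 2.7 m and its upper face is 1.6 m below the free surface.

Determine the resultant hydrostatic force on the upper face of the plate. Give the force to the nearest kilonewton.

γ = ρg = 1000 × 9.81 = 9810 N/m³ = 9.81 kN/m³.
The plate is horizontal, so pressure is uniform at p = γ·h = 9.81 × 1.6 = 15.696 kN/m².
A = 1.5 × 2.7 = 4.05 m².
F = p·A = 15.696 × 4.05 = 63.5688 kN.

F ≈ 64 kN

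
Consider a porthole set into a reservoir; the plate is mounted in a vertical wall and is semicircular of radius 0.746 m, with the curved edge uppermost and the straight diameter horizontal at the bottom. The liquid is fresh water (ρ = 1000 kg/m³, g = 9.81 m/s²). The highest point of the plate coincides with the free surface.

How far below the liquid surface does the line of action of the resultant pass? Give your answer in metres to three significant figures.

h_p = 0.520 m

γ = ρg = 1000 × 9.81 = 9810 N/m³ = 9.81 kN/m³.
The centroid lies 4r/(3π) = 0.316612 m above the diameter, so r − 4r/(3π) = 0.746 − 0.316612 = 0.429388 m below the topmost point, so the centroid depth is h_c = 0.429388 m.
A = πr²/2 = π × 0.746²/2 = 0.874173 m².
Resultant F = γ·h_c·A = 9.81 × 0.429388 × 0.874173 = 3.68228 kN.
I_c = (π/8 − 8/(9π))·r⁴ = 0.109757 × 0.746⁴ = 0.0339928 m⁴.
Centre of pressure: y_p = y_c + I_c/(y_c·A) = 0.429388 + 0.0339928/(0.429388 × 0.874173) = 0.429388 + 0.0905607 = 0.519949 m along the plane.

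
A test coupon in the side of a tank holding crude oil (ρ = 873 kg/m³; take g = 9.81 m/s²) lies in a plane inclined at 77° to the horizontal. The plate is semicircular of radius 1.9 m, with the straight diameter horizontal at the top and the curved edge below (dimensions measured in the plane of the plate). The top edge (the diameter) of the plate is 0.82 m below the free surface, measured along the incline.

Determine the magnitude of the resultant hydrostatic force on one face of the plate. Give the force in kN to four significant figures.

F ≈ 76.96 kN

γ = ρg = 873 × 9.81 / 1000 = 8.56413 kN/m³.
Let θ = 77° be the plate's angle to the horizontal; measure y along the incline from where the plane meets the free surface. Vertical depth h = y·sinθ with sinθ = 0.974370.
The centroid of a semicircle lies 4r/(3π) = 0.806385 m from the diameter, here below the top edge, so y_c = 0.82 + 0.806385 = 1.62638 m and h_c = 1.62638 × 0.974370 = 1.5847 m.
A = πr²/2 = π × 1.9²/2 = 5.67057 m².
Resultant F = γ·h_c·A = 8.56413 × 1.5847 × 5.67057 = 76.9586 kN.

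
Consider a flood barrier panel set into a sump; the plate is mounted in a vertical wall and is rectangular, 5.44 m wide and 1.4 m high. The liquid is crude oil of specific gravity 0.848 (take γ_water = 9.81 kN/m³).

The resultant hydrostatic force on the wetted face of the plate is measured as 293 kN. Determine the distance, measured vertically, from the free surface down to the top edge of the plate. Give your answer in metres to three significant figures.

d_top ≈ 3.92 m

γ = 0.848 × 9.81 = 8.31888 kN/m³.
A = 5.44 × 1.4 = 7.616 m².
From F = γ·h_c·A, the centroid depth is h_c = 293/(8.31888 × 7.616) = 4.62462 m.
The centroid lies 1.4/2 = 0.7 m below the top edge, so the top edge sits at h_top = 4.62462 − 0.7 = 3.92462 m below the surface.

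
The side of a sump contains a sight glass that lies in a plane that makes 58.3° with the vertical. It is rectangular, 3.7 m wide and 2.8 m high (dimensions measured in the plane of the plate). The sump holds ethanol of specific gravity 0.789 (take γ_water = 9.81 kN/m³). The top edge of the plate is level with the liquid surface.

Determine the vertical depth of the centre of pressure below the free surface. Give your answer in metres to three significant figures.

h_p = 0.981 m

γ = 0.789 × 9.81 = 7.74009 kN/m³.
The plate makes 58.3° with the vertical, i.e. θ = 90° − 58.3° = 31.7° to the horizontal. Measuring y along the incline from the free-surface line, vertical depth h = y·sinθ with sinθ = 0.525472.
The centroid lies 2.8/2 = 1.4 m below the top edge, so y_c = 1.4 m and h_c = 1.4 × 0.525472 = 0.735661 m.
A = 3.7 × 2.8 = 10.36 m².
Resultant F = γ·h_c·A = 7.74009 × 0.735661 × 10.36 = 58.9907 kN.
I_c = b·h³/12 = 3.7 × 2.8³/12 = 6.76853 m⁴.
Centre of pressure: y_p = y_c + I_c/(y_c·A) = 1.4 + 6.76853/(1.4 × 10.36) = 1.4 + 0.466666 = 1.86667 m along the plane.
Vertically, h_p = y_p·sinθ = 1.86667 × 0.525472 = 0.980883 m.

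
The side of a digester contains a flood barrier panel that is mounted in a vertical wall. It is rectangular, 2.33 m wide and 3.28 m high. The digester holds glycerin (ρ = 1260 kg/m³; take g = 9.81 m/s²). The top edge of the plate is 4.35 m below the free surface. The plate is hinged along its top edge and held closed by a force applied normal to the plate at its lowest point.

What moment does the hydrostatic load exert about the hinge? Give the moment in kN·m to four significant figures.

γ = ρg = 1260 × 9.81 / 1000 = 12.3606 kN/m³.
The centroid lies 3.28/2 = 1.64 m below the top edge, so the centroid depth is h_c = 4.35 + 1.64 = 5.99 m.
A = 2.33 × 3.28 = 7.6424 m².
Resultant F = γ·h_c·A = 12.3606 × 5.99 × 7.6424 = 565.843 kN.
I_c = b·h³/12 = 2.33 × 3.28³/12 = 6.85167 m⁴.
Centre of pressure: y_p = y_c + I_c/(y_c·A) = 5.99 + 6.85167/(5.99 × 7.6424) = 5.99 + 0.149672 = 6.13967 m along the plane.
The resultant acts 1.64 + 0.149672 = 1.78967 m (along the plate) below the hinge at the top edge, so the moment about the hinge is M = F × 1.78967 = 565.843 × 1.78967 = 1012.67 kN·m.

M ≈ 1013 kN·m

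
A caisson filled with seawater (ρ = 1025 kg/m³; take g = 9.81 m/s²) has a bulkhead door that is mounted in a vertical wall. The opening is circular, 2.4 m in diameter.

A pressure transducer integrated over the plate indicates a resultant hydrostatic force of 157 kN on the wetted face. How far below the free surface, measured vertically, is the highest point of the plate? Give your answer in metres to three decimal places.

d_top ≈ 2.251 m

γ = ρg = 1025 × 9.81 / 1000 = 10.05525 kN/m³.
A = π(1.2)² = 4.52389 m².
From F = γ·h_c·A, the centroid depth is h_c = 157/(10.05525 × 4.52389) = 3.4514 m.
The centroid is at the centre, 1.2 m below the top of the plate, so the highest point sits at h_top = 3.4514 − 1.2 = 2.2514 m below the surface.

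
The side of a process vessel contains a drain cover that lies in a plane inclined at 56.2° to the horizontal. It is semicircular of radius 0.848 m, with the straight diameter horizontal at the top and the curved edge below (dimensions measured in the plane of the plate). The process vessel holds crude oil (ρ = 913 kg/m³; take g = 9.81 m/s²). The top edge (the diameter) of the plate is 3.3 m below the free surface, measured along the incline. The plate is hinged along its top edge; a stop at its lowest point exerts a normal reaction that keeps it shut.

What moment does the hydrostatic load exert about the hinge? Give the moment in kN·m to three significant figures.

M ≈ 11.5 kN·m

γ = ρg = 913 × 9.81 / 1000 = 8.95653 kN/m³.
Let θ = 56.2° be the plate's angle to the horizontal; measure y along the incline from where the plane meets the free surface. Vertical depth h = y·sinθ with sinθ = 0.830984.
The centroid of a semicircle lies 4r/(3π) = 0.359902 m from the diameter, here below the top edge, so y_c = 3.3 + 0.359902 = 3.6599 m and h_c = 3.6599 × 0.830984 = 3.04132 m.
A = πr²/2 = π × 0.848²/2 = 1.12957 m².
Resultant F = γ·h_c·A = 8.95653 × 3.04132 × 1.12957 = 30.7691 kN.
I_c = (π/8 − 8/(9π))·r⁴ = 0.109757 × 0.848⁴ = 0.0567565 m⁴.
Centre of pressure: y_p = y_c + I_c/(y_c·A) = 3.6599 + 0.0567565/(3.6599 × 1.12957) = 3.6599 + 0.0137288 = 3.67363 m along the plane.
The resultant acts 0.359902 + 0.0137288 = 0.373631 m (along the plate) below the hinge at the top edge, so the moment about the hinge is M = F × 0.373631 = 30.7691 × 0.373631 = 11.4963 kN·m.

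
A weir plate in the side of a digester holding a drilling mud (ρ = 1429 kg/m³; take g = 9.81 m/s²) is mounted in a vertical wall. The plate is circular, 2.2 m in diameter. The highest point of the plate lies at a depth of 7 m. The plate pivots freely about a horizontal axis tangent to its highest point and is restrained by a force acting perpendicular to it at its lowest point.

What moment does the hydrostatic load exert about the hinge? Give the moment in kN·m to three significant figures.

γ = ρg = 1429 × 9.81 / 1000 = 14.01849 kN/m³.
The centroid is at the centre, 1.1 m below the top of the plate, so the centroid depth is h_c = 7 + 1.1 = 8.1 m.
A = π(1.1)² = 3.80133 m².
Resultant F = γ·h_c·A = 14.01849 × 8.1 × 3.80133 = 431.64 kN.
I_c = πr⁴/4 = π × 1.1⁴/4 = 1.1499 m⁴.
Centre of pressure: y_p = y_c + I_c/(y_c·A) = 8.1 + 1.1499/(8.1 × 3.80133) = 8.1 + 0.0373456 = 8.13735 m along the plane.
The resultant acts 1.1 + 0.0373456 = 1.13735 m (along the plate) below the hinge at the top edge, so the moment about the hinge is M = F × 1.13735 = 431.64 × 1.13735 = 490.926 kN·m.

M ≈ 491 kN·m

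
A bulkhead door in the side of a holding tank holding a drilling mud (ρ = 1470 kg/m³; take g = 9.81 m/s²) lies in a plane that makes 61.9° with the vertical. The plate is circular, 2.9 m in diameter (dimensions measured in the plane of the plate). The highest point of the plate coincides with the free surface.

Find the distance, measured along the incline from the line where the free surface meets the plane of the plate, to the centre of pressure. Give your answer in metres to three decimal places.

γ = ρg = 1470 × 9.81 / 1000 = 14.4207 kN/m³.
The plate makes 61.9° with the vertical, i.e. θ = 90° − 61.9° = 28.1° to the horizontal. Measuring y along the incline from the free-surface line, vertical depth h = y·sinθ with sinθ = 0.471012.
The centroid is at the centre, 1.45 m below the top of the plate, so y_c = 1.45 m and h_c = 1.45 × 0.471012 = 0.682967 m.
A = π(1.45)² = 6.6052 m².
Resultant F = γ·h_c·A = 14.4207 × 0.682967 × 6.6052 = 65.0537 kN.
I_c = πr⁴/4 = π × 1.45⁴/4 = 3.47186 m⁴.
Centre of pressure: y_p = y_c + I_c/(y_c·A) = 1.45 + 3.47186/(1.45 × 6.6052) = 1.45 + 0.3625 = 1.8125 m along the plane.

y_p = 1.813 m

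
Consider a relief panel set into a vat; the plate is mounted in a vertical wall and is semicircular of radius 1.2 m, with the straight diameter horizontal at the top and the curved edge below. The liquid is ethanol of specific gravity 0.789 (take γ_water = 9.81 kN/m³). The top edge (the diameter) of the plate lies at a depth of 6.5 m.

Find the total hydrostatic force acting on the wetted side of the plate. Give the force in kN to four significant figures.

F ≈ 122.7 kN

γ = 0.789 × 9.81 = 7.74009 kN/m³.
The centroid of a semicircle lies 4r/(3π) = 0.509296 m from the diameter, here below the top edge, so the centroid depth is h_c = 6.5 + 0.509296 = 7.0093 m.
A = πr²/2 = π × 1.2²/2 = 2.26195 m².
Resultant F = γ·h_c·A = 7.74009 × 7.0093 × 2.26195 = 122.717 kN.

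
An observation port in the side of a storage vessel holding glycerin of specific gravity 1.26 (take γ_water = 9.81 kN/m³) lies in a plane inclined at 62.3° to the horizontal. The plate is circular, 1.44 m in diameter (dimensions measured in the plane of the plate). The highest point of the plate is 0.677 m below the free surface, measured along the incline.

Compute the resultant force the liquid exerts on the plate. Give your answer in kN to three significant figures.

γ = 1.26 × 9.81 = 12.3606 kN/m³.
Let θ = 62.3° be the plate's angle to the horizontal; measure y along the incline from where the plane meets the free surface. Vertical depth h = y·sinθ with sinθ = 0.885394.
The centroid is at the centre, 0.72 m below the top of the plate, so y_c = 0.677 + 0.72 = 1.397 m and h_c = 1.397 × 0.885394 = 1.2369 m.
A = π(0.72)² = 1.6286 m².
Resultant F = γ·h_c·A = 12.3606 × 1.2369 × 1.6286 = 24.8994 kN.

F ≈ 24.9 kN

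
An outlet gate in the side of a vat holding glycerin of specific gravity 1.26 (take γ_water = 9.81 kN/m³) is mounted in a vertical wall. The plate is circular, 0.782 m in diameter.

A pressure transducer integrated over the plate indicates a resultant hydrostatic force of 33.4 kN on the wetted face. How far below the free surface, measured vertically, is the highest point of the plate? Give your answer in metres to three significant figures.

γ = 1.26 × 9.81 = 12.3606 kN/m³.
A = π(0.391)² = 0.48029 m².
From F = γ·h_c·A, the centroid depth is h_c = 33.4/(12.3606 × 0.48029) = 5.62605 m.
The centroid is at the centre, 0.391 m below the top of the plate, so the highest point sits at h_top = 5.62605 − 0.391 = 5.23505 m below the surface.

d_top ≈ 5.24 m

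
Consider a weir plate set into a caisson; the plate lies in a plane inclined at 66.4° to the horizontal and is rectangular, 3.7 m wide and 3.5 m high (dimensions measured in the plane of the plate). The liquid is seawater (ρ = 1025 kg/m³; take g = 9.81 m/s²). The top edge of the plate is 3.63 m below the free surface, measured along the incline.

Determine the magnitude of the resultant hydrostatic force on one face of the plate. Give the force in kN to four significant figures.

F ≈ 642.0 kN

γ = ρg = 1025 × 9.81 / 1000 = 10.05525 kN/m³.
Let θ = 66.4° be the plate's angle to the horizontal; measure y along the incline from where the plane meets the free surface. Vertical depth h = y·sinθ with sinθ = 0.916363.
The centroid lies 3.5/2 = 1.75 m below the top edge, so y_c = 3.63 + 1.75 = 5.38 m and h_c = 5.38 × 0.916363 = 4.93003 m.
A = 3.7 × 3.5 = 12.95 m².
Resultant F = γ·h_c·A = 10.05525 × 4.93003 × 12.95 = 641.966 kN.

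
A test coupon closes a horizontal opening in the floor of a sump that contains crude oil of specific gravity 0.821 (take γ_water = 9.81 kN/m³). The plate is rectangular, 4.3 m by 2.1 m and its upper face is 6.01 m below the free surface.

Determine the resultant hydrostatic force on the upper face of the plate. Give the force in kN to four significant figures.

γ = 0.821 × 9.81 = 8.05401 kN/m³.
The plate is horizontal, so pressure is uniform at p = γ·h = 8.05401 × 6.01 = 48.4046 kN/m².
A = 4.3 × 2.1 = 9.03 m².
F = p·A = 48.4046 × 9.03 = 437.094 kN.

F ≈ 437.1 kN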